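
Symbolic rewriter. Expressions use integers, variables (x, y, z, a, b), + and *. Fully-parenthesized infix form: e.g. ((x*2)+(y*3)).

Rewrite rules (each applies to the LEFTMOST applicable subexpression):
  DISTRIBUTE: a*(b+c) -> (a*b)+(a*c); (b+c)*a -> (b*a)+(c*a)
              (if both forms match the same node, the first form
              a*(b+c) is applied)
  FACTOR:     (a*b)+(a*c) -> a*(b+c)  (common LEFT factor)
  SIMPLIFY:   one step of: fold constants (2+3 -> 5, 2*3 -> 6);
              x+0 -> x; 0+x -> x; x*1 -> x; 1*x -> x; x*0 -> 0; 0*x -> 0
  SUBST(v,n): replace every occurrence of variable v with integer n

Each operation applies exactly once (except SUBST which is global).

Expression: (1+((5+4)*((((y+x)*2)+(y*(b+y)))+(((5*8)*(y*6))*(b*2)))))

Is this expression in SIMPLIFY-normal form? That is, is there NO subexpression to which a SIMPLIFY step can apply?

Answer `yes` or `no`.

Expression: (1+((5+4)*((((y+x)*2)+(y*(b+y)))+(((5*8)*(y*6))*(b*2)))))
Scanning for simplifiable subexpressions (pre-order)...
  at root: (1+((5+4)*((((y+x)*2)+(y*(b+y)))+(((5*8)*(y*6))*(b*2))))) (not simplifiable)
  at R: ((5+4)*((((y+x)*2)+(y*(b+y)))+(((5*8)*(y*6))*(b*2)))) (not simplifiable)
  at RL: (5+4) (SIMPLIFIABLE)
  at RR: ((((y+x)*2)+(y*(b+y)))+(((5*8)*(y*6))*(b*2))) (not simplifiable)
  at RRL: (((y+x)*2)+(y*(b+y))) (not simplifiable)
  at RRLL: ((y+x)*2) (not simplifiable)
  at RRLLL: (y+x) (not simplifiable)
  at RRLR: (y*(b+y)) (not simplifiable)
  at RRLRR: (b+y) (not simplifiable)
  at RRR: (((5*8)*(y*6))*(b*2)) (not simplifiable)
  at RRRL: ((5*8)*(y*6)) (not simplifiable)
  at RRRLL: (5*8) (SIMPLIFIABLE)
  at RRRLR: (y*6) (not simplifiable)
  at RRRR: (b*2) (not simplifiable)
Found simplifiable subexpr at path RL: (5+4)
One SIMPLIFY step would give: (1+(9*((((y+x)*2)+(y*(b+y)))+(((5*8)*(y*6))*(b*2)))))
-> NOT in normal form.

Answer: no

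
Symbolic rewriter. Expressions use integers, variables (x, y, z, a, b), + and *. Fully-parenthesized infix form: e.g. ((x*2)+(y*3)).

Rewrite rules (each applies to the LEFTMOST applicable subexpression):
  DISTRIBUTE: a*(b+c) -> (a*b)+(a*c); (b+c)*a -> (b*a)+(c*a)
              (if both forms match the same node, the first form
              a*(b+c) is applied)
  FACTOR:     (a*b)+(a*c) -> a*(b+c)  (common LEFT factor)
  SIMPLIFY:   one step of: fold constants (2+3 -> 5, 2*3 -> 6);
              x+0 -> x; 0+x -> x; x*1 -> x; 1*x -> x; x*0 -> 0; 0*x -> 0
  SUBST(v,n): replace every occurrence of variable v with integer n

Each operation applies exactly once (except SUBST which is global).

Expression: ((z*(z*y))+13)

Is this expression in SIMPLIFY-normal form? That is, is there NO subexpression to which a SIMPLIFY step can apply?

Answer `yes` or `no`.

Answer: yes

Derivation:
Expression: ((z*(z*y))+13)
Scanning for simplifiable subexpressions (pre-order)...
  at root: ((z*(z*y))+13) (not simplifiable)
  at L: (z*(z*y)) (not simplifiable)
  at LR: (z*y) (not simplifiable)
Result: no simplifiable subexpression found -> normal form.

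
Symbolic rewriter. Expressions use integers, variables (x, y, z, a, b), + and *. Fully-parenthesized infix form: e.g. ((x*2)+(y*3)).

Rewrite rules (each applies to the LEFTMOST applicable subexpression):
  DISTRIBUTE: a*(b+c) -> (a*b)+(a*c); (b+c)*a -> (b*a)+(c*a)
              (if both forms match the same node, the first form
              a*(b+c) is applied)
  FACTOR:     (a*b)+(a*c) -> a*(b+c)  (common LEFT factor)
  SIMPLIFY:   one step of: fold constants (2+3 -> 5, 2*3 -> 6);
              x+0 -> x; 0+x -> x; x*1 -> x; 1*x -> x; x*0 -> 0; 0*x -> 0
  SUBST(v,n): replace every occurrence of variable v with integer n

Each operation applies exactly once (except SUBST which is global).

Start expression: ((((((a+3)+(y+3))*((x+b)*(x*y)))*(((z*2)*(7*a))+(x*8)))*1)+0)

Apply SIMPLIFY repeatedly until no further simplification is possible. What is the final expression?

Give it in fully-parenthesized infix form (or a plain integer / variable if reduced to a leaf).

Start: ((((((a+3)+(y+3))*((x+b)*(x*y)))*(((z*2)*(7*a))+(x*8)))*1)+0)
Step 1: at root: ((((((a+3)+(y+3))*((x+b)*(x*y)))*(((z*2)*(7*a))+(x*8)))*1)+0) -> (((((a+3)+(y+3))*((x+b)*(x*y)))*(((z*2)*(7*a))+(x*8)))*1); overall: ((((((a+3)+(y+3))*((x+b)*(x*y)))*(((z*2)*(7*a))+(x*8)))*1)+0) -> (((((a+3)+(y+3))*((x+b)*(x*y)))*(((z*2)*(7*a))+(x*8)))*1)
Step 2: at root: (((((a+3)+(y+3))*((x+b)*(x*y)))*(((z*2)*(7*a))+(x*8)))*1) -> ((((a+3)+(y+3))*((x+b)*(x*y)))*(((z*2)*(7*a))+(x*8))); overall: (((((a+3)+(y+3))*((x+b)*(x*y)))*(((z*2)*(7*a))+(x*8)))*1) -> ((((a+3)+(y+3))*((x+b)*(x*y)))*(((z*2)*(7*a))+(x*8)))
Fixed point: ((((a+3)+(y+3))*((x+b)*(x*y)))*(((z*2)*(7*a))+(x*8)))

Answer: ((((a+3)+(y+3))*((x+b)*(x*y)))*(((z*2)*(7*a))+(x*8)))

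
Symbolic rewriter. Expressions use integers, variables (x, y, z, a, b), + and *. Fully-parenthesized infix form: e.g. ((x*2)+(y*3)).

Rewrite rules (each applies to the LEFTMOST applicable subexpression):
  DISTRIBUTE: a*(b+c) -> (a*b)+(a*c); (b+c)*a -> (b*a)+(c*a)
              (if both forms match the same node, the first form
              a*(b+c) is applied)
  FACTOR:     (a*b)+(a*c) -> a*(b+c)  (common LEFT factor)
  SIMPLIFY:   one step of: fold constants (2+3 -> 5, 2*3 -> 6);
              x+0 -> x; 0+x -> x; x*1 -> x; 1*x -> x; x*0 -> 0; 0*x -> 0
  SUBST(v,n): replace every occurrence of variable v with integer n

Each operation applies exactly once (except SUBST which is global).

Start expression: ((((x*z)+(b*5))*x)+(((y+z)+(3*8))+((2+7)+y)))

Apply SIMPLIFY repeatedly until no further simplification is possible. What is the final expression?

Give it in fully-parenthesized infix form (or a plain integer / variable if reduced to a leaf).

Start: ((((x*z)+(b*5))*x)+(((y+z)+(3*8))+((2+7)+y)))
Step 1: at RLR: (3*8) -> 24; overall: ((((x*z)+(b*5))*x)+(((y+z)+(3*8))+((2+7)+y))) -> ((((x*z)+(b*5))*x)+(((y+z)+24)+((2+7)+y)))
Step 2: at RRL: (2+7) -> 9; overall: ((((x*z)+(b*5))*x)+(((y+z)+24)+((2+7)+y))) -> ((((x*z)+(b*5))*x)+(((y+z)+24)+(9+y)))
Fixed point: ((((x*z)+(b*5))*x)+(((y+z)+24)+(9+y)))

Answer: ((((x*z)+(b*5))*x)+(((y+z)+24)+(9+y)))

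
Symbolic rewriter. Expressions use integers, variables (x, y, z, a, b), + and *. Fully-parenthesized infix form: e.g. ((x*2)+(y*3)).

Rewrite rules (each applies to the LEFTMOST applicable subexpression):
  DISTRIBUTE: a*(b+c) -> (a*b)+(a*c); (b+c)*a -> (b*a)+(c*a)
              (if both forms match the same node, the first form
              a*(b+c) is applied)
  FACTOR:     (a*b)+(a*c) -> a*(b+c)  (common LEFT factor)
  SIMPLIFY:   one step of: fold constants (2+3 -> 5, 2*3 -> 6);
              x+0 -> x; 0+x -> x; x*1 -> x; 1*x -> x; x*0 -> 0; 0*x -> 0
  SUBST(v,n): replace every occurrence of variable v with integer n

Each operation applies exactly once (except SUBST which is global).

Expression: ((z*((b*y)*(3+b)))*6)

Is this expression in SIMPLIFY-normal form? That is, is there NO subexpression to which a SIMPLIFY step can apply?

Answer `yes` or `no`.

Expression: ((z*((b*y)*(3+b)))*6)
Scanning for simplifiable subexpressions (pre-order)...
  at root: ((z*((b*y)*(3+b)))*6) (not simplifiable)
  at L: (z*((b*y)*(3+b))) (not simplifiable)
  at LR: ((b*y)*(3+b)) (not simplifiable)
  at LRL: (b*y) (not simplifiable)
  at LRR: (3+b) (not simplifiable)
Result: no simplifiable subexpression found -> normal form.

Answer: yes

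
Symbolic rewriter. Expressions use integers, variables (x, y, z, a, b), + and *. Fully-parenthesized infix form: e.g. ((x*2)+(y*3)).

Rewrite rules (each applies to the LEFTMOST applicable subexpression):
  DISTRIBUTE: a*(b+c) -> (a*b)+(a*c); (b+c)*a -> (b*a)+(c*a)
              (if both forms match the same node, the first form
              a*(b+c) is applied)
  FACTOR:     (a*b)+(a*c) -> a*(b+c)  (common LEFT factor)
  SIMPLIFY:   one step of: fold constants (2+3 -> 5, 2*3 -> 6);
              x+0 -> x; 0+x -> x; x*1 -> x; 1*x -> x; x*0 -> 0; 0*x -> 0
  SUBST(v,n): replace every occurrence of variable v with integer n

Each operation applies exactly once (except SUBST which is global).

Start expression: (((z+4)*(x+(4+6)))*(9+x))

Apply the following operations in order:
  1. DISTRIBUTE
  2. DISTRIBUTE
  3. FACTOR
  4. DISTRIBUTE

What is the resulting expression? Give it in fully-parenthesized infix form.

Answer: (((((z+4)*x)+((z+4)*(4+6)))*9)+(((z+4)*(x+(4+6)))*x))

Derivation:
Start: (((z+4)*(x+(4+6)))*(9+x))
Apply DISTRIBUTE at root (target: (((z+4)*(x+(4+6)))*(9+x))): (((z+4)*(x+(4+6)))*(9+x)) -> ((((z+4)*(x+(4+6)))*9)+(((z+4)*(x+(4+6)))*x))
Apply DISTRIBUTE at LL (target: ((z+4)*(x+(4+6)))): ((((z+4)*(x+(4+6)))*9)+(((z+4)*(x+(4+6)))*x)) -> (((((z+4)*x)+((z+4)*(4+6)))*9)+(((z+4)*(x+(4+6)))*x))
Apply FACTOR at LL (target: (((z+4)*x)+((z+4)*(4+6)))): (((((z+4)*x)+((z+4)*(4+6)))*9)+(((z+4)*(x+(4+6)))*x)) -> ((((z+4)*(x+(4+6)))*9)+(((z+4)*(x+(4+6)))*x))
Apply DISTRIBUTE at LL (target: ((z+4)*(x+(4+6)))): ((((z+4)*(x+(4+6)))*9)+(((z+4)*(x+(4+6)))*x)) -> (((((z+4)*x)+((z+4)*(4+6)))*9)+(((z+4)*(x+(4+6)))*x))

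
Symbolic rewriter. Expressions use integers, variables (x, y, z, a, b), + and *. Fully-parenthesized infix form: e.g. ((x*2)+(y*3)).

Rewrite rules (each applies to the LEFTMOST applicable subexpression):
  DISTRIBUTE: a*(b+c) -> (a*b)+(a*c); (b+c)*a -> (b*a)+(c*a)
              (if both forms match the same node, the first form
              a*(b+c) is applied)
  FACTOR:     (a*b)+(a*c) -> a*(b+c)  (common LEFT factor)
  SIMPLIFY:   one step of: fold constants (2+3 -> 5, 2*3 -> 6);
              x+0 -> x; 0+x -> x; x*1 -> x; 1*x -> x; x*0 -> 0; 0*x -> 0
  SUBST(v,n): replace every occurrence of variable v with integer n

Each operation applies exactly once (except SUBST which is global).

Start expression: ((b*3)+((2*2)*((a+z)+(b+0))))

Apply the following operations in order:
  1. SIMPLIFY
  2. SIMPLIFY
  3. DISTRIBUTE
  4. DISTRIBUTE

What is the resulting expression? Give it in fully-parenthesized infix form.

Answer: ((b*3)+(((4*a)+(4*z))+(4*b)))

Derivation:
Start: ((b*3)+((2*2)*((a+z)+(b+0))))
Apply SIMPLIFY at RL (target: (2*2)): ((b*3)+((2*2)*((a+z)+(b+0)))) -> ((b*3)+(4*((a+z)+(b+0))))
Apply SIMPLIFY at RRR (target: (b+0)): ((b*3)+(4*((a+z)+(b+0)))) -> ((b*3)+(4*((a+z)+b)))
Apply DISTRIBUTE at R (target: (4*((a+z)+b))): ((b*3)+(4*((a+z)+b))) -> ((b*3)+((4*(a+z))+(4*b)))
Apply DISTRIBUTE at RL (target: (4*(a+z))): ((b*3)+((4*(a+z))+(4*b))) -> ((b*3)+(((4*a)+(4*z))+(4*b)))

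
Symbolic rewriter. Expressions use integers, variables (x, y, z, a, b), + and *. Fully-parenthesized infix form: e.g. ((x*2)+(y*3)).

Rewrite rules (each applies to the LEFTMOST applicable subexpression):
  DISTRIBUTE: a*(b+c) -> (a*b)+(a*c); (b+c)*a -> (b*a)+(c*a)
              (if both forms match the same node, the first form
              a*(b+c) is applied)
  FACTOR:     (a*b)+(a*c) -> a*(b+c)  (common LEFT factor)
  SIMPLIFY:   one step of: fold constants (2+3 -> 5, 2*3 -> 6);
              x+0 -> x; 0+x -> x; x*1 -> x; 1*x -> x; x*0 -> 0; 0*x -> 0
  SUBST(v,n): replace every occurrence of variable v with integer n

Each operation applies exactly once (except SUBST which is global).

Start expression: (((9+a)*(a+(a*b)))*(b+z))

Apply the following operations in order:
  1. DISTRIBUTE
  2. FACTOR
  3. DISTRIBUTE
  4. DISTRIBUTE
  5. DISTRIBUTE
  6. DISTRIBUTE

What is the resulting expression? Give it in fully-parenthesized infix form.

Answer: (((((9*a)+(a*a))*b)+(((9+a)*(a*b))*b))+(((9+a)*(a+(a*b)))*z))

Derivation:
Start: (((9+a)*(a+(a*b)))*(b+z))
Apply DISTRIBUTE at root (target: (((9+a)*(a+(a*b)))*(b+z))): (((9+a)*(a+(a*b)))*(b+z)) -> ((((9+a)*(a+(a*b)))*b)+(((9+a)*(a+(a*b)))*z))
Apply FACTOR at root (target: ((((9+a)*(a+(a*b)))*b)+(((9+a)*(a+(a*b)))*z))): ((((9+a)*(a+(a*b)))*b)+(((9+a)*(a+(a*b)))*z)) -> (((9+a)*(a+(a*b)))*(b+z))
Apply DISTRIBUTE at root (target: (((9+a)*(a+(a*b)))*(b+z))): (((9+a)*(a+(a*b)))*(b+z)) -> ((((9+a)*(a+(a*b)))*b)+(((9+a)*(a+(a*b)))*z))
Apply DISTRIBUTE at LL (target: ((9+a)*(a+(a*b)))): ((((9+a)*(a+(a*b)))*b)+(((9+a)*(a+(a*b)))*z)) -> (((((9+a)*a)+((9+a)*(a*b)))*b)+(((9+a)*(a+(a*b)))*z))
Apply DISTRIBUTE at L (target: ((((9+a)*a)+((9+a)*(a*b)))*b)): (((((9+a)*a)+((9+a)*(a*b)))*b)+(((9+a)*(a+(a*b)))*z)) -> (((((9+a)*a)*b)+(((9+a)*(a*b))*b))+(((9+a)*(a+(a*b)))*z))
Apply DISTRIBUTE at LLL (target: ((9+a)*a)): (((((9+a)*a)*b)+(((9+a)*(a*b))*b))+(((9+a)*(a+(a*b)))*z)) -> (((((9*a)+(a*a))*b)+(((9+a)*(a*b))*b))+(((9+a)*(a+(a*b)))*z))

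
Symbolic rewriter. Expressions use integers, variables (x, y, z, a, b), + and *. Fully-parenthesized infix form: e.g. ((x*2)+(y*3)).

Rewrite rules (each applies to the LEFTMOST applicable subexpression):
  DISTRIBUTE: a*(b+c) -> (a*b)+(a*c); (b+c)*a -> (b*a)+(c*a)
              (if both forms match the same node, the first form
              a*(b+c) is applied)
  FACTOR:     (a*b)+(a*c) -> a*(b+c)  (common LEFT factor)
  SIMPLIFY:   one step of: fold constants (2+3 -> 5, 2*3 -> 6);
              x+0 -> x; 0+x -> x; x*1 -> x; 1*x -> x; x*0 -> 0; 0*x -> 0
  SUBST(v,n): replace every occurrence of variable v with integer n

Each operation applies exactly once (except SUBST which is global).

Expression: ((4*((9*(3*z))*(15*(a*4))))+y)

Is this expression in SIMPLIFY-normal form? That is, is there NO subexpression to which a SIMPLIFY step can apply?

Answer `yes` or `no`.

Expression: ((4*((9*(3*z))*(15*(a*4))))+y)
Scanning for simplifiable subexpressions (pre-order)...
  at root: ((4*((9*(3*z))*(15*(a*4))))+y) (not simplifiable)
  at L: (4*((9*(3*z))*(15*(a*4)))) (not simplifiable)
  at LR: ((9*(3*z))*(15*(a*4))) (not simplifiable)
  at LRL: (9*(3*z)) (not simplifiable)
  at LRLR: (3*z) (not simplifiable)
  at LRR: (15*(a*4)) (not simplifiable)
  at LRRR: (a*4) (not simplifiable)
Result: no simplifiable subexpression found -> normal form.

Answer: yes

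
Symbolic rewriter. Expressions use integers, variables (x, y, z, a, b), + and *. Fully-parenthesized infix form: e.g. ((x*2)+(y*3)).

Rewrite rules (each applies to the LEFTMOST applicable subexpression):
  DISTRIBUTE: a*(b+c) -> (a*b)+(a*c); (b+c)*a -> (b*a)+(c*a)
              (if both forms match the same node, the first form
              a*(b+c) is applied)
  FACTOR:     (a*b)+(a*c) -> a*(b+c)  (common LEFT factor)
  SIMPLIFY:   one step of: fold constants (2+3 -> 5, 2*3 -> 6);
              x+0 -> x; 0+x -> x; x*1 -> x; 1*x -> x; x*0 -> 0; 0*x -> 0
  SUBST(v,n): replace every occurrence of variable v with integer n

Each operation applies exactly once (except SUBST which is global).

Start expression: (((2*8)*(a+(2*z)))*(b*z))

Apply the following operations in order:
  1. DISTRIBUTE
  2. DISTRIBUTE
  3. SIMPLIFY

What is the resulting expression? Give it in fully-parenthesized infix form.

Start: (((2*8)*(a+(2*z)))*(b*z))
Apply DISTRIBUTE at L (target: ((2*8)*(a+(2*z)))): (((2*8)*(a+(2*z)))*(b*z)) -> ((((2*8)*a)+((2*8)*(2*z)))*(b*z))
Apply DISTRIBUTE at root (target: ((((2*8)*a)+((2*8)*(2*z)))*(b*z))): ((((2*8)*a)+((2*8)*(2*z)))*(b*z)) -> ((((2*8)*a)*(b*z))+(((2*8)*(2*z))*(b*z)))
Apply SIMPLIFY at LLL (target: (2*8)): ((((2*8)*a)*(b*z))+(((2*8)*(2*z))*(b*z))) -> (((16*a)*(b*z))+(((2*8)*(2*z))*(b*z)))

Answer: (((16*a)*(b*z))+(((2*8)*(2*z))*(b*z)))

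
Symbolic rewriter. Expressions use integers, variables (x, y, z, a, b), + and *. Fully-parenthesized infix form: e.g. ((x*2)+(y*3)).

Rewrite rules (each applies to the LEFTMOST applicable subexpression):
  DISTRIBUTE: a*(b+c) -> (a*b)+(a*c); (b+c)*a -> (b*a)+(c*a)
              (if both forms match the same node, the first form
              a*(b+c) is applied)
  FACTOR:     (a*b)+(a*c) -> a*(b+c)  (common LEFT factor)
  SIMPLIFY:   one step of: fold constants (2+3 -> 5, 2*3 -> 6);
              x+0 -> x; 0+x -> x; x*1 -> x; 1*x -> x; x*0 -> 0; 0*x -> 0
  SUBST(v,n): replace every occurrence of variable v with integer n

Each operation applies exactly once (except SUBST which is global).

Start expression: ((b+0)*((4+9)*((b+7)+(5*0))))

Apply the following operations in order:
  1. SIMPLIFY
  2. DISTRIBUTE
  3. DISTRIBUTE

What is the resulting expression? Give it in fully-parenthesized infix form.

Start: ((b+0)*((4+9)*((b+7)+(5*0))))
Apply SIMPLIFY at L (target: (b+0)): ((b+0)*((4+9)*((b+7)+(5*0)))) -> (b*((4+9)*((b+7)+(5*0))))
Apply DISTRIBUTE at R (target: ((4+9)*((b+7)+(5*0)))): (b*((4+9)*((b+7)+(5*0)))) -> (b*(((4+9)*(b+7))+((4+9)*(5*0))))
Apply DISTRIBUTE at root (target: (b*(((4+9)*(b+7))+((4+9)*(5*0))))): (b*(((4+9)*(b+7))+((4+9)*(5*0)))) -> ((b*((4+9)*(b+7)))+(b*((4+9)*(5*0))))

Answer: ((b*((4+9)*(b+7)))+(b*((4+9)*(5*0))))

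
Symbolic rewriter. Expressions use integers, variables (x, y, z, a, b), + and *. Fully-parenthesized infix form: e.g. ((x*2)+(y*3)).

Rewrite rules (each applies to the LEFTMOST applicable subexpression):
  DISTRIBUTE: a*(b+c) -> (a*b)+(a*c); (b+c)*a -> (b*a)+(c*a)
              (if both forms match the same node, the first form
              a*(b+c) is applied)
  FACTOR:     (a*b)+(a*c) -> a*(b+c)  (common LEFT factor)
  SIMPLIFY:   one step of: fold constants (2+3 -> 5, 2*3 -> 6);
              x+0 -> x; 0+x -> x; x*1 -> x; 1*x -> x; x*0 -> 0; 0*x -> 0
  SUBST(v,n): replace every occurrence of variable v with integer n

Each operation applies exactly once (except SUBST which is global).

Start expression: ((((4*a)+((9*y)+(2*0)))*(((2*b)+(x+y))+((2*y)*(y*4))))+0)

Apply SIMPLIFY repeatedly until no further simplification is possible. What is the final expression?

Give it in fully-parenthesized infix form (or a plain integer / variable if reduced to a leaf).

Answer: (((4*a)+(9*y))*(((2*b)+(x+y))+((2*y)*(y*4))))

Derivation:
Start: ((((4*a)+((9*y)+(2*0)))*(((2*b)+(x+y))+((2*y)*(y*4))))+0)
Step 1: at root: ((((4*a)+((9*y)+(2*0)))*(((2*b)+(x+y))+((2*y)*(y*4))))+0) -> (((4*a)+((9*y)+(2*0)))*(((2*b)+(x+y))+((2*y)*(y*4)))); overall: ((((4*a)+((9*y)+(2*0)))*(((2*b)+(x+y))+((2*y)*(y*4))))+0) -> (((4*a)+((9*y)+(2*0)))*(((2*b)+(x+y))+((2*y)*(y*4))))
Step 2: at LRR: (2*0) -> 0; overall: (((4*a)+((9*y)+(2*0)))*(((2*b)+(x+y))+((2*y)*(y*4)))) -> (((4*a)+((9*y)+0))*(((2*b)+(x+y))+((2*y)*(y*4))))
Step 3: at LR: ((9*y)+0) -> (9*y); overall: (((4*a)+((9*y)+0))*(((2*b)+(x+y))+((2*y)*(y*4)))) -> (((4*a)+(9*y))*(((2*b)+(x+y))+((2*y)*(y*4))))
Fixed point: (((4*a)+(9*y))*(((2*b)+(x+y))+((2*y)*(y*4))))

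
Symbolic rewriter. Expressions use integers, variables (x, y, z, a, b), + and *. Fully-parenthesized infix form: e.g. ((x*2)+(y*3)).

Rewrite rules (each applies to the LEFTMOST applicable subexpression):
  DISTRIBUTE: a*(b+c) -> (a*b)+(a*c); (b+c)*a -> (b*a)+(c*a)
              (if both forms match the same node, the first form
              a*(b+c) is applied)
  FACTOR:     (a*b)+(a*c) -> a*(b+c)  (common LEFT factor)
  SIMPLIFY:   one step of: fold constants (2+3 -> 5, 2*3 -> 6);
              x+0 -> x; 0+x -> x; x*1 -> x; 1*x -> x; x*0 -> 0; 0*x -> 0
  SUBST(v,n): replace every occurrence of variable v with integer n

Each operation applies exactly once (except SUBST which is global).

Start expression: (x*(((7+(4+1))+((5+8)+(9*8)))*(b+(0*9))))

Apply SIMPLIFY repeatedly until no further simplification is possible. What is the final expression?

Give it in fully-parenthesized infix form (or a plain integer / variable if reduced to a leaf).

Start: (x*(((7+(4+1))+((5+8)+(9*8)))*(b+(0*9))))
Step 1: at RLLR: (4+1) -> 5; overall: (x*(((7+(4+1))+((5+8)+(9*8)))*(b+(0*9)))) -> (x*(((7+5)+((5+8)+(9*8)))*(b+(0*9))))
Step 2: at RLL: (7+5) -> 12; overall: (x*(((7+5)+((5+8)+(9*8)))*(b+(0*9)))) -> (x*((12+((5+8)+(9*8)))*(b+(0*9))))
Step 3: at RLRL: (5+8) -> 13; overall: (x*((12+((5+8)+(9*8)))*(b+(0*9)))) -> (x*((12+(13+(9*8)))*(b+(0*9))))
Step 4: at RLRR: (9*8) -> 72; overall: (x*((12+(13+(9*8)))*(b+(0*9)))) -> (x*((12+(13+72))*(b+(0*9))))
Step 5: at RLR: (13+72) -> 85; overall: (x*((12+(13+72))*(b+(0*9)))) -> (x*((12+85)*(b+(0*9))))
Step 6: at RL: (12+85) -> 97; overall: (x*((12+85)*(b+(0*9)))) -> (x*(97*(b+(0*9))))
Step 7: at RRR: (0*9) -> 0; overall: (x*(97*(b+(0*9)))) -> (x*(97*(b+0)))
Step 8: at RR: (b+0) -> b; overall: (x*(97*(b+0))) -> (x*(97*b))
Fixed point: (x*(97*b))

Answer: (x*(97*b))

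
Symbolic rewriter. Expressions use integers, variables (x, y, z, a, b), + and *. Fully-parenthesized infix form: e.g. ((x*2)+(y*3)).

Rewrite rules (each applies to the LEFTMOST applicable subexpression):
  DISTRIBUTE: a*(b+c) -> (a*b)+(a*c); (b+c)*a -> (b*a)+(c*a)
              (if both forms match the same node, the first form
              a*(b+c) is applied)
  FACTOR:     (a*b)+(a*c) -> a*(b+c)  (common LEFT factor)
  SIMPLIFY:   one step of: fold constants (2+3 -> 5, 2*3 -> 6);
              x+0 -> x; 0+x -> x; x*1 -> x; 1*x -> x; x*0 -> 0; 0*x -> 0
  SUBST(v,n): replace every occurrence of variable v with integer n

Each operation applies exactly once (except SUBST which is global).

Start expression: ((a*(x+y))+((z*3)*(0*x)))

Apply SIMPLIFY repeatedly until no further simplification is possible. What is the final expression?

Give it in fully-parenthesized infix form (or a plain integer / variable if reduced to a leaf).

Answer: (a*(x+y))

Derivation:
Start: ((a*(x+y))+((z*3)*(0*x)))
Step 1: at RR: (0*x) -> 0; overall: ((a*(x+y))+((z*3)*(0*x))) -> ((a*(x+y))+((z*3)*0))
Step 2: at R: ((z*3)*0) -> 0; overall: ((a*(x+y))+((z*3)*0)) -> ((a*(x+y))+0)
Step 3: at root: ((a*(x+y))+0) -> (a*(x+y)); overall: ((a*(x+y))+0) -> (a*(x+y))
Fixed point: (a*(x+y))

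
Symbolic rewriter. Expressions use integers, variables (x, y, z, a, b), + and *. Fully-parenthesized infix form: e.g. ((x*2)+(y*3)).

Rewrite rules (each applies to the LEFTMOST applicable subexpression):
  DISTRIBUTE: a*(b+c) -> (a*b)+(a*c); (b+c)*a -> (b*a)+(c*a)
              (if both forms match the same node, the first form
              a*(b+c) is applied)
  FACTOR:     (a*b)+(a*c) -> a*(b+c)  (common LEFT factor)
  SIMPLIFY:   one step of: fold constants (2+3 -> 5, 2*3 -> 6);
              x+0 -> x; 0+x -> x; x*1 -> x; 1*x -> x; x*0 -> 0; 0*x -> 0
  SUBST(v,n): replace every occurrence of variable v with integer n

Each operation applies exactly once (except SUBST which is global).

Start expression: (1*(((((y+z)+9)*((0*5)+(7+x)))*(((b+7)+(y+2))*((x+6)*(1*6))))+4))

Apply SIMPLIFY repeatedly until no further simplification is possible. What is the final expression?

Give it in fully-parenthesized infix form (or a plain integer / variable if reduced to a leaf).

Start: (1*(((((y+z)+9)*((0*5)+(7+x)))*(((b+7)+(y+2))*((x+6)*(1*6))))+4))
Step 1: at root: (1*(((((y+z)+9)*((0*5)+(7+x)))*(((b+7)+(y+2))*((x+6)*(1*6))))+4)) -> (((((y+z)+9)*((0*5)+(7+x)))*(((b+7)+(y+2))*((x+6)*(1*6))))+4); overall: (1*(((((y+z)+9)*((0*5)+(7+x)))*(((b+7)+(y+2))*((x+6)*(1*6))))+4)) -> (((((y+z)+9)*((0*5)+(7+x)))*(((b+7)+(y+2))*((x+6)*(1*6))))+4)
Step 2: at LLRL: (0*5) -> 0; overall: (((((y+z)+9)*((0*5)+(7+x)))*(((b+7)+(y+2))*((x+6)*(1*6))))+4) -> (((((y+z)+9)*(0+(7+x)))*(((b+7)+(y+2))*((x+6)*(1*6))))+4)
Step 3: at LLR: (0+(7+x)) -> (7+x); overall: (((((y+z)+9)*(0+(7+x)))*(((b+7)+(y+2))*((x+6)*(1*6))))+4) -> (((((y+z)+9)*(7+x))*(((b+7)+(y+2))*((x+6)*(1*6))))+4)
Step 4: at LRRR: (1*6) -> 6; overall: (((((y+z)+9)*(7+x))*(((b+7)+(y+2))*((x+6)*(1*6))))+4) -> (((((y+z)+9)*(7+x))*(((b+7)+(y+2))*((x+6)*6)))+4)
Fixed point: (((((y+z)+9)*(7+x))*(((b+7)+(y+2))*((x+6)*6)))+4)

Answer: (((((y+z)+9)*(7+x))*(((b+7)+(y+2))*((x+6)*6)))+4)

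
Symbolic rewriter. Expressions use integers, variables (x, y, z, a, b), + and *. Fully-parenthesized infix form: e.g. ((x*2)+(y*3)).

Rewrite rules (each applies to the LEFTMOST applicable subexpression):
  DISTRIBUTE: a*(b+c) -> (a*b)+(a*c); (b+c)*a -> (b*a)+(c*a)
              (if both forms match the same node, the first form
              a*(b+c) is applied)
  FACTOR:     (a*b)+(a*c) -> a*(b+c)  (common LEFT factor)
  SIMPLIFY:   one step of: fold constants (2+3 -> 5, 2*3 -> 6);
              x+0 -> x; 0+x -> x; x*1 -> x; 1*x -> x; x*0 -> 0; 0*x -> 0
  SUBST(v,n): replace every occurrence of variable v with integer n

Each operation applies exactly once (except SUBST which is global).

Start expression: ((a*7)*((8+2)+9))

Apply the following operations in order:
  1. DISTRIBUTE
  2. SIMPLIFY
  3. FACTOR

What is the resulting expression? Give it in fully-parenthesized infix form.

Start: ((a*7)*((8+2)+9))
Apply DISTRIBUTE at root (target: ((a*7)*((8+2)+9))): ((a*7)*((8+2)+9)) -> (((a*7)*(8+2))+((a*7)*9))
Apply SIMPLIFY at LR (target: (8+2)): (((a*7)*(8+2))+((a*7)*9)) -> (((a*7)*10)+((a*7)*9))
Apply FACTOR at root (target: (((a*7)*10)+((a*7)*9))): (((a*7)*10)+((a*7)*9)) -> ((a*7)*(10+9))

Answer: ((a*7)*(10+9))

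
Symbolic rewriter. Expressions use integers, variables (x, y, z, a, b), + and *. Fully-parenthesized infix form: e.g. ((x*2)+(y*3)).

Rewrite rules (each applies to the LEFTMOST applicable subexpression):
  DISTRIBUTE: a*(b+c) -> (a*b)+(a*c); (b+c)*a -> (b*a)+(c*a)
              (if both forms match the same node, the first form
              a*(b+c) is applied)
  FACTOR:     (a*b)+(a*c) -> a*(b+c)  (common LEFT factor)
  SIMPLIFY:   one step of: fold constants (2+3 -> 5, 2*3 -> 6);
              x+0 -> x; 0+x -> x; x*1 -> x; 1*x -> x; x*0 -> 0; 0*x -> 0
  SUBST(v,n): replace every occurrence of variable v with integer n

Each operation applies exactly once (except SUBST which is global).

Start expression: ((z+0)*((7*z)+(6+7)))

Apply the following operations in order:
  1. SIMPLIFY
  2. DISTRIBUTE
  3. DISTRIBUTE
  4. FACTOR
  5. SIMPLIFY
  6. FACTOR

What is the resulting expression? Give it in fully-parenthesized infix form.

Answer: (z*((7*z)+13))

Derivation:
Start: ((z+0)*((7*z)+(6+7)))
Apply SIMPLIFY at L (target: (z+0)): ((z+0)*((7*z)+(6+7))) -> (z*((7*z)+(6+7)))
Apply DISTRIBUTE at root (target: (z*((7*z)+(6+7)))): (z*((7*z)+(6+7))) -> ((z*(7*z))+(z*(6+7)))
Apply DISTRIBUTE at R (target: (z*(6+7))): ((z*(7*z))+(z*(6+7))) -> ((z*(7*z))+((z*6)+(z*7)))
Apply FACTOR at R (target: ((z*6)+(z*7))): ((z*(7*z))+((z*6)+(z*7))) -> ((z*(7*z))+(z*(6+7)))
Apply SIMPLIFY at RR (target: (6+7)): ((z*(7*z))+(z*(6+7))) -> ((z*(7*z))+(z*13))
Apply FACTOR at root (target: ((z*(7*z))+(z*13))): ((z*(7*z))+(z*13)) -> (z*((7*z)+13))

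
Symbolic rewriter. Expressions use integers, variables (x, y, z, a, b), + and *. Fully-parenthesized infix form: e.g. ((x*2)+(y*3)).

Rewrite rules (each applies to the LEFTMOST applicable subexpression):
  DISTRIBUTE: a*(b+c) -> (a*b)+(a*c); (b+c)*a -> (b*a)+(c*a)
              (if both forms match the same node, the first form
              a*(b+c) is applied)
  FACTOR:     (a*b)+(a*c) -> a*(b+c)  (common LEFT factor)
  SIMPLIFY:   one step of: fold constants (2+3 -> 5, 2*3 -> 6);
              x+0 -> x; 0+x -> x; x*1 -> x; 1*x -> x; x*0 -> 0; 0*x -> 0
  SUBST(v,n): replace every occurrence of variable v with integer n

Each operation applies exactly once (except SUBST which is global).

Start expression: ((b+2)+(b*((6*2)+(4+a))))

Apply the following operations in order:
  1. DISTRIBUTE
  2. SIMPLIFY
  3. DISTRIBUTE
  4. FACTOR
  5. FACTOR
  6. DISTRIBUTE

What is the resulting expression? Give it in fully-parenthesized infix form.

Answer: ((b+2)+((b*12)+(b*(4+a))))

Derivation:
Start: ((b+2)+(b*((6*2)+(4+a))))
Apply DISTRIBUTE at R (target: (b*((6*2)+(4+a)))): ((b+2)+(b*((6*2)+(4+a)))) -> ((b+2)+((b*(6*2))+(b*(4+a))))
Apply SIMPLIFY at RLR (target: (6*2)): ((b+2)+((b*(6*2))+(b*(4+a)))) -> ((b+2)+((b*12)+(b*(4+a))))
Apply DISTRIBUTE at RR (target: (b*(4+a))): ((b+2)+((b*12)+(b*(4+a)))) -> ((b+2)+((b*12)+((b*4)+(b*a))))
Apply FACTOR at RR (target: ((b*4)+(b*a))): ((b+2)+((b*12)+((b*4)+(b*a)))) -> ((b+2)+((b*12)+(b*(4+a))))
Apply FACTOR at R (target: ((b*12)+(b*(4+a)))): ((b+2)+((b*12)+(b*(4+a)))) -> ((b+2)+(b*(12+(4+a))))
Apply DISTRIBUTE at R (target: (b*(12+(4+a)))): ((b+2)+(b*(12+(4+a)))) -> ((b+2)+((b*12)+(b*(4+a))))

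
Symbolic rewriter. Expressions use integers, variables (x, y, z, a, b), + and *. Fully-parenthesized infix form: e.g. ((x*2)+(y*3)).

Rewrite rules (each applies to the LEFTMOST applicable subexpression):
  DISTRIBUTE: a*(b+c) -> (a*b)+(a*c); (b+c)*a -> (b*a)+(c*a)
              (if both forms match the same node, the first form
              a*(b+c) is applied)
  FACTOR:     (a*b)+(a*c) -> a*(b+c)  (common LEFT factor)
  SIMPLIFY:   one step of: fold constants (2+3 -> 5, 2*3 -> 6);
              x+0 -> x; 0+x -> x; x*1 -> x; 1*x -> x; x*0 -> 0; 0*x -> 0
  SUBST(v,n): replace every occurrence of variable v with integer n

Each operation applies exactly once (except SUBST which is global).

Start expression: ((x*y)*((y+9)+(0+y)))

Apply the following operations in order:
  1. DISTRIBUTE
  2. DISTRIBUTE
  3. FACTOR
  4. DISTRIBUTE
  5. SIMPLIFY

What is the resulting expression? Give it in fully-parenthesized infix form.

Start: ((x*y)*((y+9)+(0+y)))
Apply DISTRIBUTE at root (target: ((x*y)*((y+9)+(0+y)))): ((x*y)*((y+9)+(0+y))) -> (((x*y)*(y+9))+((x*y)*(0+y)))
Apply DISTRIBUTE at L (target: ((x*y)*(y+9))): (((x*y)*(y+9))+((x*y)*(0+y))) -> ((((x*y)*y)+((x*y)*9))+((x*y)*(0+y)))
Apply FACTOR at L (target: (((x*y)*y)+((x*y)*9))): ((((x*y)*y)+((x*y)*9))+((x*y)*(0+y))) -> (((x*y)*(y+9))+((x*y)*(0+y)))
Apply DISTRIBUTE at L (target: ((x*y)*(y+9))): (((x*y)*(y+9))+((x*y)*(0+y))) -> ((((x*y)*y)+((x*y)*9))+((x*y)*(0+y)))
Apply SIMPLIFY at RR (target: (0+y)): ((((x*y)*y)+((x*y)*9))+((x*y)*(0+y))) -> ((((x*y)*y)+((x*y)*9))+((x*y)*y))

Answer: ((((x*y)*y)+((x*y)*9))+((x*y)*y))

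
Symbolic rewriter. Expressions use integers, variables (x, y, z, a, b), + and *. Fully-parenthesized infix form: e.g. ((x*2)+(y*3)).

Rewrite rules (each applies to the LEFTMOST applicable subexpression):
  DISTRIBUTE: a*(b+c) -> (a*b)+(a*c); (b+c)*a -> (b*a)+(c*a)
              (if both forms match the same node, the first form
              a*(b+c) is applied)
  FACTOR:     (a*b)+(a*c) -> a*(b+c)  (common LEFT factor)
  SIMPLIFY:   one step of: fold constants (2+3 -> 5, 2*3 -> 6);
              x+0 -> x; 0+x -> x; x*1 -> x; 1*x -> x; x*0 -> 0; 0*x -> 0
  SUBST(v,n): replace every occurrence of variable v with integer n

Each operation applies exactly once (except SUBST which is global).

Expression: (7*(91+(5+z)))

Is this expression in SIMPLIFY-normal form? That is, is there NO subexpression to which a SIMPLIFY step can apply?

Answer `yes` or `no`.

Answer: yes

Derivation:
Expression: (7*(91+(5+z)))
Scanning for simplifiable subexpressions (pre-order)...
  at root: (7*(91+(5+z))) (not simplifiable)
  at R: (91+(5+z)) (not simplifiable)
  at RR: (5+z) (not simplifiable)
Result: no simplifiable subexpression found -> normal form.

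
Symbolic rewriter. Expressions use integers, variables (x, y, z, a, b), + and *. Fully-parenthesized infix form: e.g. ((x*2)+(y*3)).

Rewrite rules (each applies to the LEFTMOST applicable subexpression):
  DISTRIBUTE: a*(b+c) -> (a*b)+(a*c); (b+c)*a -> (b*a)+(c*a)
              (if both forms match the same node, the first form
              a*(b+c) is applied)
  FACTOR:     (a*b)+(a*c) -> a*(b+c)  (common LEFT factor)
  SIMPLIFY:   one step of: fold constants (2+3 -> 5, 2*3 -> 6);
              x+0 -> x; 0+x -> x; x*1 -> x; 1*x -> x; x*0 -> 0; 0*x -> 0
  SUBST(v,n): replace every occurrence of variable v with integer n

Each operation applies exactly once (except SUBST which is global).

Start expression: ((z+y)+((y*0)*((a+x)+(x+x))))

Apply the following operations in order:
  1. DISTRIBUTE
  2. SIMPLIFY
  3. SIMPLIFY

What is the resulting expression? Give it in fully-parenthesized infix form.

Answer: ((z+y)+(0+((y*0)*(x+x))))

Derivation:
Start: ((z+y)+((y*0)*((a+x)+(x+x))))
Apply DISTRIBUTE at R (target: ((y*0)*((a+x)+(x+x)))): ((z+y)+((y*0)*((a+x)+(x+x)))) -> ((z+y)+(((y*0)*(a+x))+((y*0)*(x+x))))
Apply SIMPLIFY at RLL (target: (y*0)): ((z+y)+(((y*0)*(a+x))+((y*0)*(x+x)))) -> ((z+y)+((0*(a+x))+((y*0)*(x+x))))
Apply SIMPLIFY at RL (target: (0*(a+x))): ((z+y)+((0*(a+x))+((y*0)*(x+x)))) -> ((z+y)+(0+((y*0)*(x+x))))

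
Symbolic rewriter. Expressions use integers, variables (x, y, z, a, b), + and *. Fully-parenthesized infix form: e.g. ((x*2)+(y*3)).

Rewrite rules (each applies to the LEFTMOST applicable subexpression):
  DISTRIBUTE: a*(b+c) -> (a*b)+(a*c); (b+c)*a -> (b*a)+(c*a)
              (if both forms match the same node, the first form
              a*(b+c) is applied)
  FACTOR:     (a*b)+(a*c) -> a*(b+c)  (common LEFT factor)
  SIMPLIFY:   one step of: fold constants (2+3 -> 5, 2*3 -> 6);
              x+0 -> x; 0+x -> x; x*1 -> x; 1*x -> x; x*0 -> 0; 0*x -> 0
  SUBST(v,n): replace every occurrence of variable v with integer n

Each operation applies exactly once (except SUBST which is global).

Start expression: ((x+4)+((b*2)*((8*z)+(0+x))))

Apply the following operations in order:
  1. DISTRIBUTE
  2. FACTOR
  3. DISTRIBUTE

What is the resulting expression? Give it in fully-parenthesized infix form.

Start: ((x+4)+((b*2)*((8*z)+(0+x))))
Apply DISTRIBUTE at R (target: ((b*2)*((8*z)+(0+x)))): ((x+4)+((b*2)*((8*z)+(0+x)))) -> ((x+4)+(((b*2)*(8*z))+((b*2)*(0+x))))
Apply FACTOR at R (target: (((b*2)*(8*z))+((b*2)*(0+x)))): ((x+4)+(((b*2)*(8*z))+((b*2)*(0+x)))) -> ((x+4)+((b*2)*((8*z)+(0+x))))
Apply DISTRIBUTE at R (target: ((b*2)*((8*z)+(0+x)))): ((x+4)+((b*2)*((8*z)+(0+x)))) -> ((x+4)+(((b*2)*(8*z))+((b*2)*(0+x))))

Answer: ((x+4)+(((b*2)*(8*z))+((b*2)*(0+x))))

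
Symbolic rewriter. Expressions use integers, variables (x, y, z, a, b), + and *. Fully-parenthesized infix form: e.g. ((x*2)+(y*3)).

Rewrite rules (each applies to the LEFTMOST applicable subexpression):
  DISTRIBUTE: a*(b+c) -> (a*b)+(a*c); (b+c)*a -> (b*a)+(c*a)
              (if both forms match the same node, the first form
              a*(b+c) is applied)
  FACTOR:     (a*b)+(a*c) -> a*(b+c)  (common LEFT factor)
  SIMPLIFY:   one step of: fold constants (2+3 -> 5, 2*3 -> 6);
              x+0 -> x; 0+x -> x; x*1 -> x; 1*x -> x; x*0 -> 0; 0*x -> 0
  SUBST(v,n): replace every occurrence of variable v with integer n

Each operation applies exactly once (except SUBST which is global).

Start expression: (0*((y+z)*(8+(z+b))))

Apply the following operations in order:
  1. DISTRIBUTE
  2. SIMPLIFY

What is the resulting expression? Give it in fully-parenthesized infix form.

Answer: 0

Derivation:
Start: (0*((y+z)*(8+(z+b))))
Apply DISTRIBUTE at R (target: ((y+z)*(8+(z+b)))): (0*((y+z)*(8+(z+b)))) -> (0*(((y+z)*8)+((y+z)*(z+b))))
Apply SIMPLIFY at root (target: (0*(((y+z)*8)+((y+z)*(z+b))))): (0*(((y+z)*8)+((y+z)*(z+b)))) -> 0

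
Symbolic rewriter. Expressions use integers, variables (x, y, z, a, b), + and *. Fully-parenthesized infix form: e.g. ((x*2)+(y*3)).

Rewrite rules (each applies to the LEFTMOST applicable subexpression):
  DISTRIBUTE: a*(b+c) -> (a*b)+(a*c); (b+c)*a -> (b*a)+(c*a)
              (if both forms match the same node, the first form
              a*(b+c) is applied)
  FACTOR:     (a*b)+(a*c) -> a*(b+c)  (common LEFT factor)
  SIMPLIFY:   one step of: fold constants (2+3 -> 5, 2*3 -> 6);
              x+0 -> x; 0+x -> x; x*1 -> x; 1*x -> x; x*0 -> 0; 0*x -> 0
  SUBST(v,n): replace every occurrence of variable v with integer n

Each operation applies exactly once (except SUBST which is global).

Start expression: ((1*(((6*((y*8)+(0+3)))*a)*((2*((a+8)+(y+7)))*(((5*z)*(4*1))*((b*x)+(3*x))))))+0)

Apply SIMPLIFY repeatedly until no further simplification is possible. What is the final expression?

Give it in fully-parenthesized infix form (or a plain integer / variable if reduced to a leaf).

Answer: (((6*((y*8)+3))*a)*((2*((a+8)+(y+7)))*(((5*z)*4)*((b*x)+(3*x)))))

Derivation:
Start: ((1*(((6*((y*8)+(0+3)))*a)*((2*((a+8)+(y+7)))*(((5*z)*(4*1))*((b*x)+(3*x))))))+0)
Step 1: at root: ((1*(((6*((y*8)+(0+3)))*a)*((2*((a+8)+(y+7)))*(((5*z)*(4*1))*((b*x)+(3*x))))))+0) -> (1*(((6*((y*8)+(0+3)))*a)*((2*((a+8)+(y+7)))*(((5*z)*(4*1))*((b*x)+(3*x)))))); overall: ((1*(((6*((y*8)+(0+3)))*a)*((2*((a+8)+(y+7)))*(((5*z)*(4*1))*((b*x)+(3*x))))))+0) -> (1*(((6*((y*8)+(0+3)))*a)*((2*((a+8)+(y+7)))*(((5*z)*(4*1))*((b*x)+(3*x))))))
Step 2: at root: (1*(((6*((y*8)+(0+3)))*a)*((2*((a+8)+(y+7)))*(((5*z)*(4*1))*((b*x)+(3*x)))))) -> (((6*((y*8)+(0+3)))*a)*((2*((a+8)+(y+7)))*(((5*z)*(4*1))*((b*x)+(3*x))))); overall: (1*(((6*((y*8)+(0+3)))*a)*((2*((a+8)+(y+7)))*(((5*z)*(4*1))*((b*x)+(3*x)))))) -> (((6*((y*8)+(0+3)))*a)*((2*((a+8)+(y+7)))*(((5*z)*(4*1))*((b*x)+(3*x)))))
Step 3: at LLRR: (0+3) -> 3; overall: (((6*((y*8)+(0+3)))*a)*((2*((a+8)+(y+7)))*(((5*z)*(4*1))*((b*x)+(3*x))))) -> (((6*((y*8)+3))*a)*((2*((a+8)+(y+7)))*(((5*z)*(4*1))*((b*x)+(3*x)))))
Step 4: at RRLR: (4*1) -> 4; overall: (((6*((y*8)+3))*a)*((2*((a+8)+(y+7)))*(((5*z)*(4*1))*((b*x)+(3*x))))) -> (((6*((y*8)+3))*a)*((2*((a+8)+(y+7)))*(((5*z)*4)*((b*x)+(3*x)))))
Fixed point: (((6*((y*8)+3))*a)*((2*((a+8)+(y+7)))*(((5*z)*4)*((b*x)+(3*x)))))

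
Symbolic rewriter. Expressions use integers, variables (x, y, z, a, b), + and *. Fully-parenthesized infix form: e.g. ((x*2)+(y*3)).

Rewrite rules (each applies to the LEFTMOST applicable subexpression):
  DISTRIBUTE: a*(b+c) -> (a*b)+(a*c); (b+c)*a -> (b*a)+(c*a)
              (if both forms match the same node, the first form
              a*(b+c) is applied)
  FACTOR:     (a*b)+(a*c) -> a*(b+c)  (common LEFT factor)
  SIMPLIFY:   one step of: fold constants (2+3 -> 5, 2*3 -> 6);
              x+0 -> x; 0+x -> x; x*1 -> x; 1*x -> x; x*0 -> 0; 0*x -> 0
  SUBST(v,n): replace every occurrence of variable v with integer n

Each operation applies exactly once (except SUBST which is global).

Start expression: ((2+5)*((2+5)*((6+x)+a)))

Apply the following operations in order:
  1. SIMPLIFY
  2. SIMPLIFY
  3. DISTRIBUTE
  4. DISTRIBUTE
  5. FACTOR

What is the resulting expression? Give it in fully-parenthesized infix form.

Answer: (7*((7*(6+x))+(7*a)))

Derivation:
Start: ((2+5)*((2+5)*((6+x)+a)))
Apply SIMPLIFY at L (target: (2+5)): ((2+5)*((2+5)*((6+x)+a))) -> (7*((2+5)*((6+x)+a)))
Apply SIMPLIFY at RL (target: (2+5)): (7*((2+5)*((6+x)+a))) -> (7*(7*((6+x)+a)))
Apply DISTRIBUTE at R (target: (7*((6+x)+a))): (7*(7*((6+x)+a))) -> (7*((7*(6+x))+(7*a)))
Apply DISTRIBUTE at root (target: (7*((7*(6+x))+(7*a)))): (7*((7*(6+x))+(7*a))) -> ((7*(7*(6+x)))+(7*(7*a)))
Apply FACTOR at root (target: ((7*(7*(6+x)))+(7*(7*a)))): ((7*(7*(6+x)))+(7*(7*a))) -> (7*((7*(6+x))+(7*a)))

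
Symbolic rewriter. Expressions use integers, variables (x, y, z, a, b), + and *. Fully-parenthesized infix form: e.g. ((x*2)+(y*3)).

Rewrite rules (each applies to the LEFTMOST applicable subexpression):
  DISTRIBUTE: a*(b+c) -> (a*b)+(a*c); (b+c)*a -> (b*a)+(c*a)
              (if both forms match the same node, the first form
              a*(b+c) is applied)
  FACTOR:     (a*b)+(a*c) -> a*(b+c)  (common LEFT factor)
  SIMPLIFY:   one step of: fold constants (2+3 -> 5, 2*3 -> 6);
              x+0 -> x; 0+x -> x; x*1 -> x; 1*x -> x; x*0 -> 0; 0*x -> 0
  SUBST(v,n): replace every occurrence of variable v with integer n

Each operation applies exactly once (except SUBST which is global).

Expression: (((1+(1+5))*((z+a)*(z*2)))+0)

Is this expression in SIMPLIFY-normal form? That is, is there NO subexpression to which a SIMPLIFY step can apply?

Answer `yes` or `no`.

Expression: (((1+(1+5))*((z+a)*(z*2)))+0)
Scanning for simplifiable subexpressions (pre-order)...
  at root: (((1+(1+5))*((z+a)*(z*2)))+0) (SIMPLIFIABLE)
  at L: ((1+(1+5))*((z+a)*(z*2))) (not simplifiable)
  at LL: (1+(1+5)) (not simplifiable)
  at LLR: (1+5) (SIMPLIFIABLE)
  at LR: ((z+a)*(z*2)) (not simplifiable)
  at LRL: (z+a) (not simplifiable)
  at LRR: (z*2) (not simplifiable)
Found simplifiable subexpr at path root: (((1+(1+5))*((z+a)*(z*2)))+0)
One SIMPLIFY step would give: ((1+(1+5))*((z+a)*(z*2)))
-> NOT in normal form.

Answer: no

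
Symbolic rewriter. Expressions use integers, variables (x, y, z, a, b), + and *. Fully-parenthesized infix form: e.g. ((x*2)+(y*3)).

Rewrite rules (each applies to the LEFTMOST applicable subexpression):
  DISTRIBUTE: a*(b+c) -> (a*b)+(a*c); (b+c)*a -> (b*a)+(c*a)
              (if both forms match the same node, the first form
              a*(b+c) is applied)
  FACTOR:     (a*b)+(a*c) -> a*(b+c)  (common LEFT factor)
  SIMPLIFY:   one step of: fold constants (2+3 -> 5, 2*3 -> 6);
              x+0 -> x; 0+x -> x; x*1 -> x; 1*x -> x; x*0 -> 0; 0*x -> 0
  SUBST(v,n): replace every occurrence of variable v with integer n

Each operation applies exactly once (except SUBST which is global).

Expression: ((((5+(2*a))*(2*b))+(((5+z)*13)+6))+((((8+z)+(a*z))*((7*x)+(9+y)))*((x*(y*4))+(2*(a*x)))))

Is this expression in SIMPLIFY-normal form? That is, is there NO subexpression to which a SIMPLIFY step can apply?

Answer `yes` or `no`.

Expression: ((((5+(2*a))*(2*b))+(((5+z)*13)+6))+((((8+z)+(a*z))*((7*x)+(9+y)))*((x*(y*4))+(2*(a*x)))))
Scanning for simplifiable subexpressions (pre-order)...
  at root: ((((5+(2*a))*(2*b))+(((5+z)*13)+6))+((((8+z)+(a*z))*((7*x)+(9+y)))*((x*(y*4))+(2*(a*x))))) (not simplifiable)
  at L: (((5+(2*a))*(2*b))+(((5+z)*13)+6)) (not simplifiable)
  at LL: ((5+(2*a))*(2*b)) (not simplifiable)
  at LLL: (5+(2*a)) (not simplifiable)
  at LLLR: (2*a) (not simplifiable)
  at LLR: (2*b) (not simplifiable)
  at LR: (((5+z)*13)+6) (not simplifiable)
  at LRL: ((5+z)*13) (not simplifiable)
  at LRLL: (5+z) (not simplifiable)
  at R: ((((8+z)+(a*z))*((7*x)+(9+y)))*((x*(y*4))+(2*(a*x)))) (not simplifiable)
  at RL: (((8+z)+(a*z))*((7*x)+(9+y))) (not simplifiable)
  at RLL: ((8+z)+(a*z)) (not simplifiable)
  at RLLL: (8+z) (not simplifiable)
  at RLLR: (a*z) (not simplifiable)
  at RLR: ((7*x)+(9+y)) (not simplifiable)
  at RLRL: (7*x) (not simplifiable)
  at RLRR: (9+y) (not simplifiable)
  at RR: ((x*(y*4))+(2*(a*x))) (not simplifiable)
  at RRL: (x*(y*4)) (not simplifiable)
  at RRLR: (y*4) (not simplifiable)
  at RRR: (2*(a*x)) (not simplifiable)
  at RRRR: (a*x) (not simplifiable)
Result: no simplifiable subexpression found -> normal form.

Answer: yes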